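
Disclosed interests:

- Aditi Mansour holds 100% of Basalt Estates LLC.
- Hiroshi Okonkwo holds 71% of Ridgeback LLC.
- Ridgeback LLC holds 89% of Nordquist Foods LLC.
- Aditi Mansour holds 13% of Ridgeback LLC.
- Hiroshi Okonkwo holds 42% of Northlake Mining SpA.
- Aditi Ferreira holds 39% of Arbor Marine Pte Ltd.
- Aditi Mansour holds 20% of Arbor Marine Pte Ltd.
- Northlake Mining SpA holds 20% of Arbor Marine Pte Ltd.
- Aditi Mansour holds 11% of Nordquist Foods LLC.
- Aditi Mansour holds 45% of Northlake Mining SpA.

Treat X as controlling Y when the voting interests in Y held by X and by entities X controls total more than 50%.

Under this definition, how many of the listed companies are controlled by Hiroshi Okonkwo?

Hiroshi holds 71% of Ridgeback, so Hiroshi controls Ridgeback.
Ridgeback holds 89% of Nordquist, so Hiroshi controls Nordquist.
No other company's threshold is met.
Hiroshi controls 2 companies.

2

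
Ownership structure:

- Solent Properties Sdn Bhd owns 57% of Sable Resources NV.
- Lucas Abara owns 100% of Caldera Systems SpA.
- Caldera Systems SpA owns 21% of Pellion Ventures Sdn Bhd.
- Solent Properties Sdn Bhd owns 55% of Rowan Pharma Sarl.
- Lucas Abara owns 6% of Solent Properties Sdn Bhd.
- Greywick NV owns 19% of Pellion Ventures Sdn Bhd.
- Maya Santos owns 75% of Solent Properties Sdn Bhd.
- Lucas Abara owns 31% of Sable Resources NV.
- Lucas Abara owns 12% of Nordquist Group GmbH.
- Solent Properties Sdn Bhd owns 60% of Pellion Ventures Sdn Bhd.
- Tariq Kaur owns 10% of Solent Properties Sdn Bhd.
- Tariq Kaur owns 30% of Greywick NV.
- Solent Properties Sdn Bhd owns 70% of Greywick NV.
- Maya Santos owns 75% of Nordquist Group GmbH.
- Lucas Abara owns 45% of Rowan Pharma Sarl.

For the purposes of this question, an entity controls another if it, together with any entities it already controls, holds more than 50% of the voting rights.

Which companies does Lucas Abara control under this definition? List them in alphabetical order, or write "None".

Lucas holds 100% of Caldera, so Lucas controls Caldera.
No other company's threshold is met.

Caldera Systems SpA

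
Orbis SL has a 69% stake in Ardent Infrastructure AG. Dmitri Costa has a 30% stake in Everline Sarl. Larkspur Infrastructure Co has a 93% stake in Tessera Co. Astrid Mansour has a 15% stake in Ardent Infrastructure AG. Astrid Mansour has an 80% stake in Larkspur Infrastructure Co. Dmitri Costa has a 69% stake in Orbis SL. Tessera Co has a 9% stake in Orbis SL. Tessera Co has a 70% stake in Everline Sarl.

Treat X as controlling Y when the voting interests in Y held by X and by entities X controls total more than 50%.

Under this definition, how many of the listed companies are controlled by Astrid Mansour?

Astrid holds 80% of Larkspur, so Astrid controls Larkspur.
Larkspur holds 93% of Tessera, so Astrid controls Tessera.
Tessera holds 70% of Everline, so Astrid controls Everline.
No other company's threshold is met.
Astrid controls 3 companies.

3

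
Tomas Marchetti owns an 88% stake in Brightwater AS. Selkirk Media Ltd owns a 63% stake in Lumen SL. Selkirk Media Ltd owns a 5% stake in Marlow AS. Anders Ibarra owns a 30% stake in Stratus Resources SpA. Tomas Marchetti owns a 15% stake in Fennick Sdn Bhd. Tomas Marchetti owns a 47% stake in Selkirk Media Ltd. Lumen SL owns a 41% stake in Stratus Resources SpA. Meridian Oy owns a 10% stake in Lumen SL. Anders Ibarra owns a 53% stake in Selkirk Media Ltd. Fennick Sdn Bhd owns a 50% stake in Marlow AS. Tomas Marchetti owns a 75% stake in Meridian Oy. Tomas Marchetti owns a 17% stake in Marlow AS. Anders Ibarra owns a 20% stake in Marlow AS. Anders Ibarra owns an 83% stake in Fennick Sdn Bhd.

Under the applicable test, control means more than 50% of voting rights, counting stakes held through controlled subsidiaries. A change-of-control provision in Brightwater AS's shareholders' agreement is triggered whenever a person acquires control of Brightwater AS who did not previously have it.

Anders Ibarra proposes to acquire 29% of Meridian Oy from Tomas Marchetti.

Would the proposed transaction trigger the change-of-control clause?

The purchase adds only to Anders's holdings (Tomas's stake shrinks), so Anders is the only person who could newly come to control Brightwater.
Anders holds 83% of Fennick, so Anders controls Fennick.
Anders holds 53% of Selkirk, so Anders controls Selkirk.
Selkirk holds 63% of Lumen, so Anders controls Lumen.
Selkirk and Fennick and Anders together hold 5% + 50% + 20% = 75% of Marlow, so Anders controls Marlow.
Lumen and Anders together hold 41% + 30% = 71% of Stratus, so Anders controls Stratus.
Neither Anders nor any entity Anders controls holds any voting interest in Brightwater.
So before the transaction, Anders does not control Brightwater.
After the purchase, Anders holds 29% of Meridian directly, and Tomas's stake falls to 46%.
Anders's side now holds 29% of Meridian, not > 50%, so Anders still does not control Meridian.
After the transaction, neither Anders nor any entity Anders controls holds a voting interest in Brightwater, so Anders still does not control it.
No new person acquires control, so the clause is not triggered.

No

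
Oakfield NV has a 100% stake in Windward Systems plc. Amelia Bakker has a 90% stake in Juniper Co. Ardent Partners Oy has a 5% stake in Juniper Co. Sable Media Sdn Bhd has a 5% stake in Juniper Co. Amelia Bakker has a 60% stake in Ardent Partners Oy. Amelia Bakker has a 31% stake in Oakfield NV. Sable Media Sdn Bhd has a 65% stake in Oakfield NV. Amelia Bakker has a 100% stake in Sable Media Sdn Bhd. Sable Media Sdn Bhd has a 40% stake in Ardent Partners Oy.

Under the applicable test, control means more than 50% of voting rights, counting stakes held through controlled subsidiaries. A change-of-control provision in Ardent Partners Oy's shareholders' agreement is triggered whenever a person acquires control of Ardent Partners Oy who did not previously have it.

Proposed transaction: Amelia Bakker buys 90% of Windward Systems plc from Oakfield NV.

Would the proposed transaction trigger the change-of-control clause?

The purchase adds only to Amelia's holdings (Oakfield's stake shrinks), so Amelia is the only person who could newly come to control Ardent.
Amelia holds 100% of Sable, so Amelia controls Sable.
Amelia and Sable together hold 60% + 40% = 100% of Ardent, so Amelia controls Ardent.
So Amelia already controls Ardent before the transaction.
After the purchase, Amelia holds 90% of Windward directly, and Oakfield's stake falls to 10%.
Amelia controlled Ardent already, so this is not a new person acquiring control; every other person's position is unchanged or reduced.
No new person acquires control, so the clause is not triggered.

No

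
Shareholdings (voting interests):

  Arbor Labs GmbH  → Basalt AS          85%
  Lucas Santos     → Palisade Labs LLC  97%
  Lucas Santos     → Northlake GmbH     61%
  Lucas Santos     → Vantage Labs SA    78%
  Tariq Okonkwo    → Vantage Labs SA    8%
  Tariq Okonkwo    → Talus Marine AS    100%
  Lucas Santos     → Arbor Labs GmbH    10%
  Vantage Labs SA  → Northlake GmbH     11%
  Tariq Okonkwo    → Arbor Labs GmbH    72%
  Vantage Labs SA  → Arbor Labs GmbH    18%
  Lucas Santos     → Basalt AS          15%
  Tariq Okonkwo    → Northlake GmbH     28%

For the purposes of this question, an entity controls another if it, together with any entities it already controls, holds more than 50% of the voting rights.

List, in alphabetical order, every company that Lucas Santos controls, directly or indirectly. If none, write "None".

Northlake GmbH, Palisade Labs LLC, Vantage Labs SA

Lucas holds 78% of Vantage, so Lucas controls Vantage.
Lucas and Vantage together hold 61% + 11% = 72% of Northlake, so Lucas controls Northlake.
Lucas holds 97% of Palisade, so Lucas controls Palisade.
No other company's threshold is met.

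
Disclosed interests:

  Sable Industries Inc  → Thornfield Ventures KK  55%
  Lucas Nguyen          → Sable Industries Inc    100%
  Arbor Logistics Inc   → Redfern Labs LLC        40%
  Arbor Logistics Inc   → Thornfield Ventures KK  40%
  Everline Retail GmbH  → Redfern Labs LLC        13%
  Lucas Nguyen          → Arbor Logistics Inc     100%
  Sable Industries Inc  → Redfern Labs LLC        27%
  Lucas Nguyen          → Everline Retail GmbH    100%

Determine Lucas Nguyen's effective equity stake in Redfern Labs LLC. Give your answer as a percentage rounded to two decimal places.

80.00%

Lucas reaches Redfern along 3 paths.
Via Sable: 100% × 27% = 27%.
Via Arbor: 100% × 40% = 40%.
Via Everline: 100% × 13% = 13%.
Total: 27% + 40% + 13% = 80%.
Rounded: 80.00%.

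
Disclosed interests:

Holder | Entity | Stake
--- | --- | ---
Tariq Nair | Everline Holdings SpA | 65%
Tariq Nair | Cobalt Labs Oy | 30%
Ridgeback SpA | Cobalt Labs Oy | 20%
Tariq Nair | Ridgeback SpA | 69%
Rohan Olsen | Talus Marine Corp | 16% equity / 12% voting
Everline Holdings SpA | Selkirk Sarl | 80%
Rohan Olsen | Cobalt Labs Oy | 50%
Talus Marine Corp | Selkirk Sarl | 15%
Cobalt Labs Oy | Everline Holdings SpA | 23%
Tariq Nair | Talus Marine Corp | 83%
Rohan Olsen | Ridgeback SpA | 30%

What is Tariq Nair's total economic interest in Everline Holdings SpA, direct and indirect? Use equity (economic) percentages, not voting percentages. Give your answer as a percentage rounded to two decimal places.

Tariq reaches Everline along 3 paths.
Direct stake: 65% = 65%.
Via Cobalt: 30% × 23% = 6.9%.
Via Ridgeback → Cobalt: 69% × 20% × 23% = 3.174%.
Total: 65% + 6.9% + 3.174% = 75.074%.
Rounded: 75.07%.

75.07%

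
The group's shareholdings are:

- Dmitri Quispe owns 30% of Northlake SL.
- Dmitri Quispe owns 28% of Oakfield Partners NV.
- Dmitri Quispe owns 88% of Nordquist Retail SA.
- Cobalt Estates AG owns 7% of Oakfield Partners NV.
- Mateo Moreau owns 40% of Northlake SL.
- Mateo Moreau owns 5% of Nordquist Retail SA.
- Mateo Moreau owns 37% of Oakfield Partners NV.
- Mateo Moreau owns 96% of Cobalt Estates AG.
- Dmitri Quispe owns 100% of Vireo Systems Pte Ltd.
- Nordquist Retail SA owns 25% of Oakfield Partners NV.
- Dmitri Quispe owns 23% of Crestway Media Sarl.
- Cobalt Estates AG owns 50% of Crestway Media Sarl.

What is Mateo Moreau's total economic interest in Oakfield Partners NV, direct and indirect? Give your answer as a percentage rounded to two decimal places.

Mateo reaches Oakfield along 3 paths.
Direct stake: 37% = 37%.
Via Cobalt: 96% × 7% = 6.72%.
Via Nordquist: 5% × 25% = 1.25%.
Total: 37% + 6.72% + 1.25% = 44.97%.

44.97%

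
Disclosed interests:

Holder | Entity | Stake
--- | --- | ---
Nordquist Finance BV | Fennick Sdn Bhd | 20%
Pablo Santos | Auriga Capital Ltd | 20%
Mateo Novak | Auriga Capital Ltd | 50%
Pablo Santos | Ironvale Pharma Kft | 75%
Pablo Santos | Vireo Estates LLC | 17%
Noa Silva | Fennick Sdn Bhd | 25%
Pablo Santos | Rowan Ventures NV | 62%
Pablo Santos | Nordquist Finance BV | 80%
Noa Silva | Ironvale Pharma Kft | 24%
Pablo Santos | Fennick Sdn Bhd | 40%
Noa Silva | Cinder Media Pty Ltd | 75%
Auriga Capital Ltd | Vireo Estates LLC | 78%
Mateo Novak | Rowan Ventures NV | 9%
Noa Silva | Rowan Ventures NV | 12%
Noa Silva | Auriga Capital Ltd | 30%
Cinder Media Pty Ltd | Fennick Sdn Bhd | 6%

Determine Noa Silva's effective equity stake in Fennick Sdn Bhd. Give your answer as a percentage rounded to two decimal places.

Noa reaches Fennick along 2 paths.
Direct stake: 25% = 25%.
Via Cinder: 75% × 6% = 4.5%.
Total: 25% + 4.5% = 29.5%.
Rounded: 29.50%.

29.50%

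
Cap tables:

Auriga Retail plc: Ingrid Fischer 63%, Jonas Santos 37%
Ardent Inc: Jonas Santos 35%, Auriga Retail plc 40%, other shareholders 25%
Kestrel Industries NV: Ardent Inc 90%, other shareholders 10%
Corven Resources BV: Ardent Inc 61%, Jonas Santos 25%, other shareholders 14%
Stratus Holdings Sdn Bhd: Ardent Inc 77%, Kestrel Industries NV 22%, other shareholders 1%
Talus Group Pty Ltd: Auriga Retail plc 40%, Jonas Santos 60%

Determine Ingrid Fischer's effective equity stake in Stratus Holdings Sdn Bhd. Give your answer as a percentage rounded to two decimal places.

24.39%

Ingrid reaches Stratus along 2 paths.
Via Auriga → Ardent: 63% × 40% × 77% = 19.404%.
Via Auriga → Ardent → Kestrel: 63% × 40% × 90% × 22% = 4.9896%.
Total: 19.404% + 4.9896% = 24.3936%.
Rounded: 24.39%.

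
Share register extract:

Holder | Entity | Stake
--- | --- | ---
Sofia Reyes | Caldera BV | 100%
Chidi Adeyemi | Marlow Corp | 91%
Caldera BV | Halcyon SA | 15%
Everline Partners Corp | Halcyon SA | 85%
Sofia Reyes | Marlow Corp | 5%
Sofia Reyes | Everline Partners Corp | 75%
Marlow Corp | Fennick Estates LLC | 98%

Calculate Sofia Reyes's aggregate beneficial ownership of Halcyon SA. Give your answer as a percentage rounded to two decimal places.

Sofia reaches Halcyon along 2 paths.
Via Caldera: 100% × 15% = 15%.
Via Everline: 75% × 85% = 63.75%.
Total: 15% + 63.75% = 78.75%.

78.75%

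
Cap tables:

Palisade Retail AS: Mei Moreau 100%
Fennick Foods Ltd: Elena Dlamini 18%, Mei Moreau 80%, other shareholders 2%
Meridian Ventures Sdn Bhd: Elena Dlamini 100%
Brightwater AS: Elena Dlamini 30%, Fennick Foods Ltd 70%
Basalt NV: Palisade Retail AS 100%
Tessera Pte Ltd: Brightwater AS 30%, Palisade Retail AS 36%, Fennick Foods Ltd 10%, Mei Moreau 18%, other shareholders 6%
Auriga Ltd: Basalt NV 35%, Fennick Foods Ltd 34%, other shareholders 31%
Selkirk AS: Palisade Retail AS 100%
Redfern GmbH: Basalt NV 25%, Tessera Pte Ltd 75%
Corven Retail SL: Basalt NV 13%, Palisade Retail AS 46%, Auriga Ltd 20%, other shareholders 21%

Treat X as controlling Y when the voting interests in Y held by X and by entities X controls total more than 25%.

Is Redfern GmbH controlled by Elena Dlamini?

Elena holds 30% of Brightwater, so Elena controls Brightwater.
Brightwater holds 30% of Tessera, so Elena controls Tessera.
Tessera holds 75% of Redfern, so Elena controls Redfern.

Yes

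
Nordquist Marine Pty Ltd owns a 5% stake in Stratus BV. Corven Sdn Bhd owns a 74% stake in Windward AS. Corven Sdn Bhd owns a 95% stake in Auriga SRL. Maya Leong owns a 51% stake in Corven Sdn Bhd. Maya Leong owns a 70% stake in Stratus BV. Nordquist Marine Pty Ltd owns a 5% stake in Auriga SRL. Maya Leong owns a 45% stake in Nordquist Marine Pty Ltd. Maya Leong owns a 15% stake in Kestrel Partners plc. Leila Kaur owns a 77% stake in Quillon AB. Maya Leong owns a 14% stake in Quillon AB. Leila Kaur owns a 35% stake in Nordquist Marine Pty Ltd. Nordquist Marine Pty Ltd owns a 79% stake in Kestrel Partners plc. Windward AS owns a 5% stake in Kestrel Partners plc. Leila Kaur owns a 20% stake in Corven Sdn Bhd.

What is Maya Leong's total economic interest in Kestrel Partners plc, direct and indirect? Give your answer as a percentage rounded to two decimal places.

Maya reaches Kestrel along 3 paths.
Via Nordquist: 45% × 79% = 35.55%.
Direct stake: 15% = 15%.
Via Corven → Windward: 51% × 74% × 5% = 1.887%.
Total: 35.55% + 15% + 1.887% = 52.437%.
Rounded: 52.44%.

52.44%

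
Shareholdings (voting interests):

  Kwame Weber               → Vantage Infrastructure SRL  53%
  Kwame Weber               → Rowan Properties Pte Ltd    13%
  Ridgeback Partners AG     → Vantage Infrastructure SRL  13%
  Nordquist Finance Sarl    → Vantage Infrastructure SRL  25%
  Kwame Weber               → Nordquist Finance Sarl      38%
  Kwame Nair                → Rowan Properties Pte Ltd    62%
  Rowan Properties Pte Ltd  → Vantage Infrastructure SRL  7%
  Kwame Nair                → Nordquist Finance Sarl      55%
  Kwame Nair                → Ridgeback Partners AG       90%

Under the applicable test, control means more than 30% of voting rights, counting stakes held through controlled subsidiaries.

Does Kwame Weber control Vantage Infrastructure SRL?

Kwame Weber holds 38% of Nordquist, so Kwame Weber controls Nordquist.
Nordquist and Kwame Weber together hold 25% + 53% = 78% of Vantage, so Kwame Weber controls Vantage.

Yes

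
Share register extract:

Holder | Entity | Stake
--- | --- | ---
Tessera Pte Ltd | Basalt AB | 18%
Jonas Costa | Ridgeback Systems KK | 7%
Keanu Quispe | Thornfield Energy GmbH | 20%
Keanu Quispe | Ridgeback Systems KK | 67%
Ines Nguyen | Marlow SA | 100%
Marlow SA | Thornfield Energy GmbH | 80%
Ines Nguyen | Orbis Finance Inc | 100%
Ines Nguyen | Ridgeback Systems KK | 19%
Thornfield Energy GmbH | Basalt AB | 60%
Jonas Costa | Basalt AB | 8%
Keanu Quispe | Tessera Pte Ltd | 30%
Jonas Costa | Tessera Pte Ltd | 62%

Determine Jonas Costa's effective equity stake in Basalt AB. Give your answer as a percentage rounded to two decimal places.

19.16%

Jonas reaches Basalt along 2 paths.
Direct stake: 8% = 8%.
Via Tessera: 62% × 18% = 11.16%.
Total: 8% + 11.16% = 19.16%.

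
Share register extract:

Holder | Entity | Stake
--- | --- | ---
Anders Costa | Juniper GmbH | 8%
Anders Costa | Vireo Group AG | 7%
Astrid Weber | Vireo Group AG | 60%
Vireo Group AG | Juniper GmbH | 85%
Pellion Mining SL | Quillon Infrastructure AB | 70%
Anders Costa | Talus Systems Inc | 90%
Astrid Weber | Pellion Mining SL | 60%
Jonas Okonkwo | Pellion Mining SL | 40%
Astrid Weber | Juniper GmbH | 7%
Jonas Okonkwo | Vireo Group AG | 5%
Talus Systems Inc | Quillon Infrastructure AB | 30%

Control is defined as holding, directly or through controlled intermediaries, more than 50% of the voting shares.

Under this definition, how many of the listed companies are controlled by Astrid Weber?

Astrid holds 60% of Vireo, so Astrid controls Vireo.
Astrid holds 60% of Pellion, so Astrid controls Pellion.
Vireo and Astrid together hold 85% + 7% = 92% of Juniper, so Astrid controls Juniper.
Pellion holds 70% of Quillon, so Astrid controls Quillon.
No other company's threshold is met.
Astrid controls 4 companies.

4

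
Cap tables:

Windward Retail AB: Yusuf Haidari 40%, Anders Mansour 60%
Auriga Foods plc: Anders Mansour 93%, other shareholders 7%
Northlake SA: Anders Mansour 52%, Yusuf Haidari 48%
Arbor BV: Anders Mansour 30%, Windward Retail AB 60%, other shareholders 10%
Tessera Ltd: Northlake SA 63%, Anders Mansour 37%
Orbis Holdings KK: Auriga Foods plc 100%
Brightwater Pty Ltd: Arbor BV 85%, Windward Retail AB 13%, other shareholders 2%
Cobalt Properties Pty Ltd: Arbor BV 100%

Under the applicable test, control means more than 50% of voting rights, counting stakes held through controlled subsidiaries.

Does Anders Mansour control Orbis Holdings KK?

Anders holds 93% of Auriga, so Anders controls Auriga.
Auriga holds 100% of Orbis, so Anders controls Orbis.

Yes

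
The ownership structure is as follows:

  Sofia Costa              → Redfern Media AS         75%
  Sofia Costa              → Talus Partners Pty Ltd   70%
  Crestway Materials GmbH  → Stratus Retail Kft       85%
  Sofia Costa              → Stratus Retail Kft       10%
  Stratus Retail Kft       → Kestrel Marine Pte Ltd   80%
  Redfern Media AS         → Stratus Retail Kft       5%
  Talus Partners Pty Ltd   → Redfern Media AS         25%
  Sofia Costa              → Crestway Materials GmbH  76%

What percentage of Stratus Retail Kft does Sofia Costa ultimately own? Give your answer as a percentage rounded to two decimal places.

Sofia reaches Stratus along 4 paths.
Via Crestway: 76% × 85% = 64.6%.
Direct stake: 10% = 10%.
Via Talus → Redfern: 70% × 25% × 5% = 0.875%.
Via Redfern: 75% × 5% = 3.75%.
Total: 64.6% + 10% + 0.875% + 3.75% = 79.225%.
Rounded: 79.23%.

79.23%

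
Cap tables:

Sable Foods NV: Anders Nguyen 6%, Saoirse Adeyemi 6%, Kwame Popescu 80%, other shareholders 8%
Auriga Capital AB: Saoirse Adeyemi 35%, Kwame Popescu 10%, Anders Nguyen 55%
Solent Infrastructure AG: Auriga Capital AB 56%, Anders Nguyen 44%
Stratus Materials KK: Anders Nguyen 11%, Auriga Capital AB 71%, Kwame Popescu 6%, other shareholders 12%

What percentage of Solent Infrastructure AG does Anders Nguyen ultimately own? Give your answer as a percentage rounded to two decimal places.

74.80%

Anders reaches Solent along 2 paths.
Via Auriga: 55% × 56% = 30.8%.
Direct stake: 44% = 44%.
Total: 30.8% + 44% = 74.8%.
Rounded: 74.80%.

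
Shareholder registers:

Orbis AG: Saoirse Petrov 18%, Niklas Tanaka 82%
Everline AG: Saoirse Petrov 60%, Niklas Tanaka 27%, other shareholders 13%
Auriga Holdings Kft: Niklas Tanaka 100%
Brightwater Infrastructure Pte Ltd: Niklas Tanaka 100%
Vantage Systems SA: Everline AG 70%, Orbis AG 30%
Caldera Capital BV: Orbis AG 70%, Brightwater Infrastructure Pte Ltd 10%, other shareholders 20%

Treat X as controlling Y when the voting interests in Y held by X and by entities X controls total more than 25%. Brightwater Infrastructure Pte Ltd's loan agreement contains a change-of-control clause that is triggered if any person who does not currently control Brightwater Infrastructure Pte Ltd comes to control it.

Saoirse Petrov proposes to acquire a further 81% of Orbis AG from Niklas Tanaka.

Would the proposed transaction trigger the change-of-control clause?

The purchase adds only to Saoirse's holdings (Niklas's stake shrinks), so Saoirse is the only person who could newly come to control Brightwater.
Saoirse holds 60% of Everline, so Saoirse controls Everline.
Everline holds 70% of Vantage, so Saoirse controls Vantage.
Neither Saoirse nor any entity Saoirse controls holds any voting interest in Brightwater.
So before the transaction, Saoirse does not control Brightwater.
After the purchase, Saoirse's direct stake in Orbis rises to 18% + 81% = 99%, and Niklas's stake falls to 1%.
Saoirse holds 99% of Orbis, so Saoirse controls Orbis.
Everline and Orbis together hold 70% + 30% = 100% of Vantage, so Saoirse controls Vantage.
Orbis holds 70% of Caldera, so Saoirse controls Caldera.
After the transaction, neither Saoirse nor any entity Saoirse controls holds a voting interest in Brightwater, so Saoirse still does not control it.
No new person acquires control, so the clause is not triggered.

No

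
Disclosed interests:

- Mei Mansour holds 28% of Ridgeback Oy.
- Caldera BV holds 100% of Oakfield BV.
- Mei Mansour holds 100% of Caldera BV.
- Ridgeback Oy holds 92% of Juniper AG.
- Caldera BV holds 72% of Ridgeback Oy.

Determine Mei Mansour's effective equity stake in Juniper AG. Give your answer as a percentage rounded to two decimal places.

92.00%

Mei reaches Juniper along 2 paths.
Via Ridgeback: 28% × 92% = 25.76%.
Via Caldera → Ridgeback: 100% × 72% × 92% = 66.24%.
Total: 25.76% + 66.24% = 92%.
Rounded: 92.00%.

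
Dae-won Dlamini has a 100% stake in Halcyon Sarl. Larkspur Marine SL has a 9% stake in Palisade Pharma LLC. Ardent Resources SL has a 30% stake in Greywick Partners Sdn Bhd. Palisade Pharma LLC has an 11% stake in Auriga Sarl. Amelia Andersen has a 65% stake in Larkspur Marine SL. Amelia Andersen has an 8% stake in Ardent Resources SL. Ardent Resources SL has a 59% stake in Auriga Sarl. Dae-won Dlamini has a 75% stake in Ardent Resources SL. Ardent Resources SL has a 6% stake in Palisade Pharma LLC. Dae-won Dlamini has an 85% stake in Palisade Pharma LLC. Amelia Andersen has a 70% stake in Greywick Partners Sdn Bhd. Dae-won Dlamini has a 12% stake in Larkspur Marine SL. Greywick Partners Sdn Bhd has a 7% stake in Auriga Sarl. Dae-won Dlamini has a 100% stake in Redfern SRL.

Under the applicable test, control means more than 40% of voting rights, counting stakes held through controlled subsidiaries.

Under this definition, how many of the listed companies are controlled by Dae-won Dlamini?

5

Dae-won holds 75% of Ardent, so Dae-won controls Ardent.
Dae-won and Ardent together hold 85% + 6% = 91% of Palisade, so Dae-won controls Palisade.
Dae-won holds 100% of Redfern, so Dae-won controls Redfern.
Dae-won holds 100% of Halcyon, so Dae-won controls Halcyon.
Palisade and Ardent together hold 11% + 59% = 70% of Auriga, so Dae-won controls Auriga.
No other company's threshold is met.
Dae-won controls 5 companies.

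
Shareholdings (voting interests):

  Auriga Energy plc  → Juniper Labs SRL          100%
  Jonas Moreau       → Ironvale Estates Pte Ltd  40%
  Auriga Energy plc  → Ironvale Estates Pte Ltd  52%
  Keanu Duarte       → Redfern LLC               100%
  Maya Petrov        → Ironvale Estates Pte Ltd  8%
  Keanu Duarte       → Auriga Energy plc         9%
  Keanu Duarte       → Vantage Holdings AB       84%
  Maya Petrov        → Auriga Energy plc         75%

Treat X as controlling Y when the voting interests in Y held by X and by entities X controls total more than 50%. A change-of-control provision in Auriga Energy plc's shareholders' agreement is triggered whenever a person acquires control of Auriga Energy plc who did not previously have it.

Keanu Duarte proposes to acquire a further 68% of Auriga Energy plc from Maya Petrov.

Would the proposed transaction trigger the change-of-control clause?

Yes

The purchase adds only to Keanu's holdings (Maya's stake shrinks), so Keanu is the only person who could newly come to control Auriga.
Keanu holds 100% of Redfern, so Keanu controls Redfern.
Keanu holds 84% of Vantage, so Keanu controls Vantage.
In Auriga, Keanu's side holds only 9%, not > 50%.
So before the transaction, Keanu does not control Auriga.
After the purchase, Keanu's direct stake in Auriga rises to 9% + 68% = 77%, and Maya's stake falls to 7%.
Keanu holds 77% of Auriga, so Keanu controls Auriga.
Keanu did not control Auriga before and does after, so the clause is triggered.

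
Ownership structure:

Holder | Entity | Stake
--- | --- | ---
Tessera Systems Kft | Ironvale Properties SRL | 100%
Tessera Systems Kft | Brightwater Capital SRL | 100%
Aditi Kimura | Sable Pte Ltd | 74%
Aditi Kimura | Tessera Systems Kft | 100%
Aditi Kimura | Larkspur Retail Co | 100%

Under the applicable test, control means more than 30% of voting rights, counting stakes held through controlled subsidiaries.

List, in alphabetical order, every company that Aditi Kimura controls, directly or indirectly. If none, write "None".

Brightwater Capital SRL, Ironvale Properties SRL, Larkspur Retail Co, Sable Pte Ltd, Tessera Systems Kft

Aditi holds 100% of Tessera, so Aditi controls Tessera.
Aditi holds 100% of Larkspur, so Aditi controls Larkspur.
Aditi holds 74% of Sable, so Aditi controls Sable.
Tessera holds 100% of Ironvale, so Aditi controls Ironvale.
Tessera holds 100% of Brightwater, so Aditi controls Brightwater.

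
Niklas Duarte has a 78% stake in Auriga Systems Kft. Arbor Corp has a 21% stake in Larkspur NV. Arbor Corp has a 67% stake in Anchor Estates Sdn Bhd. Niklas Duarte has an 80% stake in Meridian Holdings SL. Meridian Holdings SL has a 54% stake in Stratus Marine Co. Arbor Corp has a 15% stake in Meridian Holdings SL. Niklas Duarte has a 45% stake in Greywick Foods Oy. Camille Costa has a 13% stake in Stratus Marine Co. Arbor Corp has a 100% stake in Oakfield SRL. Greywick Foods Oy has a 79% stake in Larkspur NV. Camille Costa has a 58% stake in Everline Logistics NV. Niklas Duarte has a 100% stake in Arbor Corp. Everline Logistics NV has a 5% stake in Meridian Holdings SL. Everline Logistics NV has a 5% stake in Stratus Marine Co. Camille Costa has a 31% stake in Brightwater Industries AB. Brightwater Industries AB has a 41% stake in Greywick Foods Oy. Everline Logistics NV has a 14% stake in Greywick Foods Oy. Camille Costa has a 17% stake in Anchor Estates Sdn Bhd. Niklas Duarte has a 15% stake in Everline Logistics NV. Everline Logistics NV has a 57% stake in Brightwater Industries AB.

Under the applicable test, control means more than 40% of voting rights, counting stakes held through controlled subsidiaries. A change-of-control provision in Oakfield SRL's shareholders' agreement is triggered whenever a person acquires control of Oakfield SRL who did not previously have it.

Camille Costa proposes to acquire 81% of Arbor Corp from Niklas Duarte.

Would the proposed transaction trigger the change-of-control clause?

The purchase adds only to Camille's holdings (Niklas's stake shrinks), so Camille is the only person who could newly come to control Oakfield.
Camille holds 58% of Everline, so Camille controls Everline.
Everline and Camille together hold 57% + 31% = 88% of Brightwater, so Camille controls Brightwater.
Brightwater and Everline together hold 41% + 14% = 55% of Greywick, so Camille controls Greywick.
Greywick holds 79% of Larkspur, so Camille controls Larkspur.
Neither Camille nor any entity Camille controls holds any voting interest in Oakfield.
So before the transaction, Camille does not control Oakfield.
After the purchase, Camille holds 81% of Arbor directly, and Niklas's stake falls to 19%.
Camille holds 81% of Arbor, so Camille controls Arbor.
Arbor holds 100% of Oakfield, so Camille controls Oakfield.
Camille did not control Oakfield before and does after, so the clause is triggered.

Yes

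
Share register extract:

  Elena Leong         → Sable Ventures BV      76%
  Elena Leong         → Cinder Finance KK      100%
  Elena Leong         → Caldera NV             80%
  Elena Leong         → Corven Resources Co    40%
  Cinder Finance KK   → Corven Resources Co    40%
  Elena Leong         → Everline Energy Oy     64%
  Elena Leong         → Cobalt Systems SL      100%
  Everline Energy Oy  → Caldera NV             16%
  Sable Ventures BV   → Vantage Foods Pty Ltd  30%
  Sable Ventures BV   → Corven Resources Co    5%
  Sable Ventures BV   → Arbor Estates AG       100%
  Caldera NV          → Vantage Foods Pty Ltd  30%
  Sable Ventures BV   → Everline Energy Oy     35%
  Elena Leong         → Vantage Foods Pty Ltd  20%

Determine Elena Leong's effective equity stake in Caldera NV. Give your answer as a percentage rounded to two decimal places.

Elena reaches Caldera along 3 paths.
Direct stake: 80% = 80%.
Via Everline: 64% × 16% = 10.24%.
Via Sable → Everline: 76% × 35% × 16% = 4.256%.
Total: 80% + 10.24% + 4.256% = 94.496%.
Rounded: 94.50%.

94.50%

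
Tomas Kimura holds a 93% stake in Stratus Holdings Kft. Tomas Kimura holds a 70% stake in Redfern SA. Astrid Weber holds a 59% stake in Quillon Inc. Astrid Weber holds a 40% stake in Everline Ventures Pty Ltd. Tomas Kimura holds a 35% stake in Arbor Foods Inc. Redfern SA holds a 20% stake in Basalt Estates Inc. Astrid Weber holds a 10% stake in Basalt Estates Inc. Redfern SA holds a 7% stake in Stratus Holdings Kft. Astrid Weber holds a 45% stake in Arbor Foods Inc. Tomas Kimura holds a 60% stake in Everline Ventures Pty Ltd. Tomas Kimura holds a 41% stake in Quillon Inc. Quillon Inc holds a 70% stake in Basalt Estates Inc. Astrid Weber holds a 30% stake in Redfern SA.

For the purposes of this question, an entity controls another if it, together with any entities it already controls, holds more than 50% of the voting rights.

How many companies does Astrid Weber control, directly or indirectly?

Astrid holds 59% of Quillon, so Astrid controls Quillon.
Astrid and Quillon together hold 10% + 70% = 80% of Basalt, so Astrid controls Basalt.
No other company's threshold is met.
Astrid controls 2 companies.

2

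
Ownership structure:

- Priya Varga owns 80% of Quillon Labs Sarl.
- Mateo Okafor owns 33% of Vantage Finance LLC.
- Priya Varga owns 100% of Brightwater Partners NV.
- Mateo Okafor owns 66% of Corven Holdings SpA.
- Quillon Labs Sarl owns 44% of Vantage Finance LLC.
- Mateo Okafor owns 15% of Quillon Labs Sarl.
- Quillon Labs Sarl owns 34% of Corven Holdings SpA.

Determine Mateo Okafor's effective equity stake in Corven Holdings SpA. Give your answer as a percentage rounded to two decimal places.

71.10%

Mateo reaches Corven along 2 paths.
Direct stake: 66% = 66%.
Via Quillon: 15% × 34% = 5.1%.
Total: 66% + 5.1% = 71.1%.
Rounded: 71.10%.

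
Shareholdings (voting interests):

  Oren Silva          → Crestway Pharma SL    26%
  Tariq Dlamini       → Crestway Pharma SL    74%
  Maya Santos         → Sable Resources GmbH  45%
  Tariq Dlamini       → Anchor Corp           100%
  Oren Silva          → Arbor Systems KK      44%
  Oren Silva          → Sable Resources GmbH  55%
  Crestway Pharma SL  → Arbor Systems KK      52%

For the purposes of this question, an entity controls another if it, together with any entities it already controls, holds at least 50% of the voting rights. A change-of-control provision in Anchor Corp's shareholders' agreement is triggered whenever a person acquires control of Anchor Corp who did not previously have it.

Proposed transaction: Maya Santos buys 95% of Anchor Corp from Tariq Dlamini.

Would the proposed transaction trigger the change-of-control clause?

The purchase adds only to Maya's holdings (Tariq's stake shrinks), so Maya is the only person who could newly come to control Anchor.
Maya's largest direct stake is 45% in Sable, which does not meet the threshold, so Maya controls no company.
Neither Maya nor any entity Maya controls holds any voting interest in Anchor.
So before the transaction, Maya does not control Anchor.
After the purchase, Maya holds 95% of Anchor directly, and Tariq's stake falls to 5%.
Maya holds 95% of Anchor, so Maya controls Anchor.
Maya did not control Anchor before and does after, so the clause is triggered.

Yes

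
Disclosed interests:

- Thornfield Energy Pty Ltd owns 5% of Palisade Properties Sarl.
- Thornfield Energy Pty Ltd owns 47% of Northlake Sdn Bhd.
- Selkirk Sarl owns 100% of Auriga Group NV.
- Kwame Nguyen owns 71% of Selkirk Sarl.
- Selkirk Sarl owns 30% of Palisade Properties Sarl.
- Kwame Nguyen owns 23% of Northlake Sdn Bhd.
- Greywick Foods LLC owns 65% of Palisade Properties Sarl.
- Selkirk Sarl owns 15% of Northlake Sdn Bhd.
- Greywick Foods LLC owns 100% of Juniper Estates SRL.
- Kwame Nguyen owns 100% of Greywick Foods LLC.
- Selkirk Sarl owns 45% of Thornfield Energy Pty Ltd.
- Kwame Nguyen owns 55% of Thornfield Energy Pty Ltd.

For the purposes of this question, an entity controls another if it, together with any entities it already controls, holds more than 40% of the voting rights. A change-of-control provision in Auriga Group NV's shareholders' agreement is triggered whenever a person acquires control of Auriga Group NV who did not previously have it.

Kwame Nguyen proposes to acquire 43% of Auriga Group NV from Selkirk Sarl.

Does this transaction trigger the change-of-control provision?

The purchase adds only to Kwame's holdings (Selkirk's stake shrinks), so Kwame is the only person who could newly come to control Auriga.
Kwame holds 71% of Selkirk, so Kwame controls Selkirk.
Selkirk holds 100% of Auriga, so Kwame controls Auriga.
So Kwame already controls Auriga before the transaction.
After the purchase, Kwame holds 43% of Auriga directly, and Selkirk's stake falls to 57%.
Kwame controlled Auriga already, so this is not a new person acquiring control; every other person's position is unchanged or reduced.
No new person acquires control, so the clause is not triggered.

No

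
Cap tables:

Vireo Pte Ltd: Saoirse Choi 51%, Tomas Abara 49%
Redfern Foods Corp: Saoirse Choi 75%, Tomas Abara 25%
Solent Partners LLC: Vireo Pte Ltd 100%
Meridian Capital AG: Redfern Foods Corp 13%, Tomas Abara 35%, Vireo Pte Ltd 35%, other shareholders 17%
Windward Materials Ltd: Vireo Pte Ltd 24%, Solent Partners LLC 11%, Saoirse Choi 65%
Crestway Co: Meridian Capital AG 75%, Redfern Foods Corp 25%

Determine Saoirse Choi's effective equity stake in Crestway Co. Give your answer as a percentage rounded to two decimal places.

Saoirse reaches Crestway along 3 paths.
Via Redfern → Meridian: 75% × 13% × 75% = 7.3125%.
Via Vireo → Meridian: 51% × 35% × 75% = 13.3875%.
Via Redfern: 75% × 25% = 18.75%.
Total: 7.3125% + 13.3875% + 18.75% = 39.45%.

39.45%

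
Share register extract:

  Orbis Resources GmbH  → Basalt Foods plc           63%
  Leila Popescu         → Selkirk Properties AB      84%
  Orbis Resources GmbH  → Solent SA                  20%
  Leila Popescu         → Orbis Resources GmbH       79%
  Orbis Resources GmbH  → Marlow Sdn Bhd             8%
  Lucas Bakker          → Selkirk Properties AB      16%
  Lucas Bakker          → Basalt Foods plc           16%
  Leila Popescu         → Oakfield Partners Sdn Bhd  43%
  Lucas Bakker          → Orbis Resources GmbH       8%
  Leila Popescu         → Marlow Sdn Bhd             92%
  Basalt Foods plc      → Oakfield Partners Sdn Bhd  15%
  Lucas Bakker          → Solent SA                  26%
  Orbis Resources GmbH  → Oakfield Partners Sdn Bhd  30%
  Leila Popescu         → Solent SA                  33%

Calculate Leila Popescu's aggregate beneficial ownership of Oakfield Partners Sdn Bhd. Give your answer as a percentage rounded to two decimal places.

Leila reaches Oakfield along 3 paths.
Via Orbis → Basalt: 79% × 63% × 15% = 7.4655%.
Via Orbis: 79% × 30% = 23.7%.
Direct stake: 43% = 43%.
Total: 7.4655% + 23.7% + 43% = 74.1655%.
Rounded: 74.17%.

74.17%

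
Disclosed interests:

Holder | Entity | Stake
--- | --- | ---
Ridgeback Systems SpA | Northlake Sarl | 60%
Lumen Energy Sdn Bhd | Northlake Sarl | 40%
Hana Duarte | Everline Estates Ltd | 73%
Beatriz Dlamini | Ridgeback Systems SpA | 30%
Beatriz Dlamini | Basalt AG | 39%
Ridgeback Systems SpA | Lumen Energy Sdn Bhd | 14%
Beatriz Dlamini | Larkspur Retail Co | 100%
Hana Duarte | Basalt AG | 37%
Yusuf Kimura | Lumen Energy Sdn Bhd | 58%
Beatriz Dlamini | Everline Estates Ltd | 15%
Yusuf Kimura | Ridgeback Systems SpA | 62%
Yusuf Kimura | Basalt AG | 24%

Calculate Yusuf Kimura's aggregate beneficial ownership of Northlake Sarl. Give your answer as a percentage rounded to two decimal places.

63.87%

Yusuf reaches Northlake along 3 paths.
Via Ridgeback: 62% × 60% = 37.2%.
Via Lumen: 58% × 40% = 23.2%.
Via Ridgeback → Lumen: 62% × 14% × 40% = 3.472%.
Total: 37.2% + 23.2% + 3.472% = 63.872%.
Rounded: 63.87%.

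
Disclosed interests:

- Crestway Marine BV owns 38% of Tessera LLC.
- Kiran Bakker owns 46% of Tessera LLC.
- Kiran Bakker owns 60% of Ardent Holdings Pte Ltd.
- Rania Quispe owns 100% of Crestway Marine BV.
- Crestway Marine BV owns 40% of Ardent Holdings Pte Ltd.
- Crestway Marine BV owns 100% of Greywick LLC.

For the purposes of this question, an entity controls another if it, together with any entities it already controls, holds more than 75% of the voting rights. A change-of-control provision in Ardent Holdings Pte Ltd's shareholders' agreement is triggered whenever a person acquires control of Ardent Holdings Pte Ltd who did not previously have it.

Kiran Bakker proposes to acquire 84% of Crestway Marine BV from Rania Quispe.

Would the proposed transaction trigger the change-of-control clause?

Yes

The purchase adds only to Kiran's holdings (Rania's stake shrinks), so Kiran is the only person who could newly come to control Ardent.
Kiran's largest direct stake is 60% in Ardent, which does not meet the threshold, so Kiran controls no company.
In Ardent, Kiran's side holds only 60%, not > 75%.
So before the transaction, Kiran does not control Ardent.
After the purchase, Kiran holds 84% of Crestway directly, and Rania's stake falls to 16%.
Kiran holds 84% of Crestway, so Kiran controls Crestway.
Crestway and Kiran together hold 40% + 60% = 100% of Ardent, so Kiran controls Ardent.
Kiran did not control Ardent before and does after, so the clause is triggered.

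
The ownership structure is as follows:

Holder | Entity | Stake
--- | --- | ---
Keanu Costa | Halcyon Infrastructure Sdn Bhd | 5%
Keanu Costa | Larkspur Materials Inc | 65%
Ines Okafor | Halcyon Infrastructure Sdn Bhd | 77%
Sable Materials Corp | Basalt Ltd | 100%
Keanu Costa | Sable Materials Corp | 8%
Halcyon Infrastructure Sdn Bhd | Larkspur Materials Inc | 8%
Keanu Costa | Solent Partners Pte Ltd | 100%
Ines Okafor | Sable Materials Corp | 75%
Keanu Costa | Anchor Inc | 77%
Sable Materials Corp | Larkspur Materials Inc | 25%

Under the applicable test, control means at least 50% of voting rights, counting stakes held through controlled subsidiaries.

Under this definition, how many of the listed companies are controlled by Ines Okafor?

Ines holds 75% of Sable, so Ines controls Sable.
Sable holds 100% of Basalt, so Ines controls Basalt.
Ines holds 77% of Halcyon, so Ines controls Halcyon.
No other company's threshold is met.
Ines controls 3 companies.

3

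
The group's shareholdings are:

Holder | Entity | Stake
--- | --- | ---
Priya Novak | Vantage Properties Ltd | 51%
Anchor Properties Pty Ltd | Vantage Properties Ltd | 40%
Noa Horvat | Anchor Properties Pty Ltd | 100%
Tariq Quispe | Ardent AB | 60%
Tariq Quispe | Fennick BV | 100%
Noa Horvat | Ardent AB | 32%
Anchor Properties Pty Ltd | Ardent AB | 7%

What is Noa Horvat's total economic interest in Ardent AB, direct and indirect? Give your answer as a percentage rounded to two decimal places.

Noa reaches Ardent along 2 paths.
Direct stake: 32% = 32%.
Via Anchor: 100% × 7% = 7%.
Total: 32% + 7% = 39%.
Rounded: 39.00%.

39.00%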